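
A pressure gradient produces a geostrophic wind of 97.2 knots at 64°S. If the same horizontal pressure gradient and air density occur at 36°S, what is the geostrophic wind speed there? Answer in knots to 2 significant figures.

With the same pressure gradient and density, V_g ∝ 1/f ∝ 1/sin φ.
V₂ = V₁ · sin φ₁ / sin φ₂ = 97.2 × sin 64° / sin 36°
V₂ = 97.2 × 0.8988/0.5878 = 150 knots

150 knots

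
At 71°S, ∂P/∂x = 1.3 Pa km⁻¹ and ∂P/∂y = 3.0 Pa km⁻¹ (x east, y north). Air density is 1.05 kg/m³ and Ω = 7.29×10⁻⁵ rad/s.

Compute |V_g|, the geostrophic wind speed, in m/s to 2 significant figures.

Coriolis parameter at 71°S:
f = 2Ω sin φ = 2 × 7.29×10⁻⁵ × sin 71° = 1.38×10⁻⁴ s⁻¹
In the Southern Hemisphere f is negative: f = −1.38×10⁻⁴ s⁻¹.
Component geostrophic relations (x east, y north):
u_g = −(1/(fρ)) ∂P/∂y,  v_g = (1/(fρ)) ∂P/∂x
u_g = −(3.0×10⁻³)/(−1.38×10⁻⁴ × 1.05) = 20.7 m/s;  v_g = (1.3×10⁻³)/(−1.38×10⁻⁴ × 1.05) = −8.98 m/s
|V_g| = √(u_g² + v_g²) = 22.6 m/s

23 m/s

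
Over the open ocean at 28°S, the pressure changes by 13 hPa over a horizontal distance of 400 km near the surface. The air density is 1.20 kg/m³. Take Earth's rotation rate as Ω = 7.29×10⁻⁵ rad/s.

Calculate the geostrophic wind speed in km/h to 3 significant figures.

142 km/h

Coriolis parameter at 28°S:
f = 2Ω sin φ = 2 × 7.29×10⁻⁵ × sin 28° = 6.84×10⁻⁵ s⁻¹
Pressure gradient: |∂P/∂n| = 1300 Pa / 400000 m = 3.25×10⁻³ Pa/m
Geostrophic balance (pressure-gradient force = Coriolis force):
V_g = (1/(fρ)) |∂P/∂n| = 3.25×10⁻³ / (6.84×10⁻⁵ × 1.20) = 39.6 m/s
Converting: 39.6 m/s × 3.6 = 142 km/h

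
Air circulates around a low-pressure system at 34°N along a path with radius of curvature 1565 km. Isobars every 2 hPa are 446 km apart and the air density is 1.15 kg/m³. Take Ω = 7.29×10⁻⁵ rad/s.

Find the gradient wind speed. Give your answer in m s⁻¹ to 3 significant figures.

4.62 m s⁻¹

Coriolis parameter at 34°N:
f = 2Ω sin φ = 2 × 7.29×10⁻⁵ × sin 34° = 8.15×10⁻⁵ s⁻¹
Pressure gradient: |∂P/∂n| = 200 Pa / 446000 m = 4.48×10⁻⁴ Pa/m
Geostrophic speed: V_g = |∂P/∂n|/(fρ) = 4.48×10⁻⁴/(8.15×10⁻⁵ × 1.15) = 4.78 m/s
Around a low, centrifugal force acts outward with Coriolis, so pressure-gradient force balances both:
(1/ρ)|∂P/∂n| = fV + V²/R  →  V² + fR·V − fR·V_g = 0
With fR = 8.15×10⁻⁵ × 1565×10³ m = 128 m/s:
V = [−fR + √((fR)² + 4 fR V_g)]/2 = [−128 + √(128² + 4×128×4.78)]/2 = 4.62 m/s
Subgeostrophic (V < V_g = 4.78 m/s), as expected around a low.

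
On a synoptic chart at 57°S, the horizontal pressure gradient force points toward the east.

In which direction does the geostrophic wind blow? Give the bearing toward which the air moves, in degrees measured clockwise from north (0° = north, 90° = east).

The pressure-gradient force points toward the east (bearing 090°).
Geostrophic balance: in the Southern Hemisphere the Coriolis force deflects motion to the left, so the geostrophic wind blows 90° to the left of the pressure-gradient force (low pressure on the right).
Rotating 090° by 90° counterclockwise gives 000° — the wind blows toward the north.

000°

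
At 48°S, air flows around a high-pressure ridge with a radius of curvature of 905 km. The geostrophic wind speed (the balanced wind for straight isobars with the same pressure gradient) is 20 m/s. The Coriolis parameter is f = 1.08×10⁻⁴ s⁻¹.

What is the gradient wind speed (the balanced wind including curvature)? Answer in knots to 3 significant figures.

54.5 knots

Around a high, pressure-gradient force acts outward with centrifugal, so Coriolis balances both:
fV = (1/ρ)|∂P/∂n| + V²/R  →  V² − fR·V + fR·V_g = 0
With fR = 1.08×10⁻⁴ × 905×10³ m = 97.7 m/s:
V = [fR − √((fR)² − 4 fR V_g)]/2 = [97.7 − √(97.7² − 4×97.7×20)]/2 = 28 m/s
Supergeostrophic (V > V_g = 20 m/s), as expected around a high.
Converting: 28 m/s × 1.944 = 54.5 knots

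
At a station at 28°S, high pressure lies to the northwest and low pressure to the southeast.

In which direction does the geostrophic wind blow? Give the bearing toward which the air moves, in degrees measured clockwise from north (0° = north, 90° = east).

045°

The pressure-gradient force points toward the southeast (bearing 135°).
Geostrophic balance: in the Southern Hemisphere the Coriolis force deflects motion to the left, so the geostrophic wind blows 90° to the left of the pressure-gradient force (low pressure on the right).
Rotating 135° by 90° counterclockwise gives 045° — the wind blows toward the northeast.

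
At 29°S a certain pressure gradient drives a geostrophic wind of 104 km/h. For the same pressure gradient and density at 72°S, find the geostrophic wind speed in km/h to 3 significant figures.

53.0 km/h

With the same pressure gradient and density, V_g ∝ 1/f ∝ 1/sin φ.
V₂ = V₁ · sin φ₁ / sin φ₂ = 104 × sin 29° / sin 72°
V₂ = 104 × 0.4848/0.9511 = 53.0 km/h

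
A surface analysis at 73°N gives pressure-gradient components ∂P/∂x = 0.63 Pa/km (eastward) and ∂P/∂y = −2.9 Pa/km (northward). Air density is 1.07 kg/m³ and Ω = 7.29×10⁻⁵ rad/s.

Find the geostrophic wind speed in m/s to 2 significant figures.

20 m/s

Coriolis parameter at 73°N:
f = 2Ω sin φ = 2 × 7.29×10⁻⁵ × sin 73° = 1.39×10⁻⁴ s⁻¹
Component geostrophic relations (x east, y north):
u_g = −(1/(fρ)) ∂P/∂y,  v_g = (1/(fρ)) ∂P/∂x
u_g = −(−2.9×10⁻³)/(1.39×10⁻⁴ × 1.07) = 19.4 m/s;  v_g = (0.63×10⁻³)/(1.39×10⁻⁴ × 1.07) = 4.22 m/s
|V_g| = √(u_g² + v_g²) = 19.9 m/s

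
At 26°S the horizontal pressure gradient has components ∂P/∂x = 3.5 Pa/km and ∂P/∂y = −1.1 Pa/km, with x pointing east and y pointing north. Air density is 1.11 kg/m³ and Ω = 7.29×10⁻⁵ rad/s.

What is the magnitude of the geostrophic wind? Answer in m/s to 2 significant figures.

52 m/s

Coriolis parameter at 26°S:
f = 2Ω sin φ = 2 × 7.29×10⁻⁵ × sin 26° = 6.39×10⁻⁵ s⁻¹
In the Southern Hemisphere f is negative: f = −6.39×10⁻⁵ s⁻¹.
Component geostrophic relations (x east, y north):
u_g = −(1/(fρ)) ∂P/∂y,  v_g = (1/(fρ)) ∂P/∂x
u_g = −(−1.1×10⁻³)/(−6.39×10⁻⁵ × 1.11) = −15.5 m/s;  v_g = (3.5×10⁻³)/(−6.39×10⁻⁵ × 1.11) = −49.3 m/s
|V_g| = √(u_g² + v_g²) = 51.7 m/s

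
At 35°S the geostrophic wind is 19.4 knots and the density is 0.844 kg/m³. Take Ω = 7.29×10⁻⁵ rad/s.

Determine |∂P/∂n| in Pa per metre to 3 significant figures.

7.04×10⁻⁴ Pa/m

Coriolis parameter at 35°S:
f = 2Ω sin φ = 2 × 7.29×10⁻⁵ × sin 35° = 8.36×10⁻⁵ s⁻¹
Wind speed in SI: 19.4 knots = 9.98 m/s
Geostrophic balance rearranged: |∂P/∂n| = f ρ V_g
|∂P/∂n| = 8.36×10⁻⁵ × 0.844 × 9.98 = 7.04×10⁻⁴ Pa/m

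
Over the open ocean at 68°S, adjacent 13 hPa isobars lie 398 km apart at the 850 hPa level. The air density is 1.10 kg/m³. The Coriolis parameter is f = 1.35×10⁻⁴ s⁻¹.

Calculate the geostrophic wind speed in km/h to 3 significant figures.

Pressure gradient: |∂P/∂n| = 1300 Pa / 398000 m = 3.27×10⁻³ Pa/m
Geostrophic balance (pressure-gradient force = Coriolis force):
V_g = (1/(fρ)) |∂P/∂n| = 3.27×10⁻³ / (1.35×10⁻⁴ × 1.10) = 22.0 m/s
Converting: 22.0 m/s × 3.6 = 79.2 km/h

79.2 km/h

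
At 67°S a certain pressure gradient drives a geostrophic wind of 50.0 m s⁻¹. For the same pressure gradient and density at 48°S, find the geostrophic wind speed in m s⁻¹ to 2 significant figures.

With the same pressure gradient and density, V_g ∝ 1/f ∝ 1/sin φ.
V₂ = V₁ · sin φ₁ / sin φ₂ = 50.0 × sin 67° / sin 48°
V₂ = 50.0 × 0.9205/0.7431 = 62 m s⁻¹

62 m s⁻¹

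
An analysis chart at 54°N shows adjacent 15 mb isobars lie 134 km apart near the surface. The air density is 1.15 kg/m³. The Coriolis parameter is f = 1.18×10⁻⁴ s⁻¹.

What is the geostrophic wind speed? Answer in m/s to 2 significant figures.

Pressure gradient: |∂P/∂n| = 1500 Pa / 134000 m = 1.12×10⁻² Pa/m
Geostrophic balance (pressure-gradient force = Coriolis force):
V_g = (1/(fρ)) |∂P/∂n| = 1.12×10⁻² / (1.18×10⁻⁴ × 1.15) = 82.5 m/s

82 m/s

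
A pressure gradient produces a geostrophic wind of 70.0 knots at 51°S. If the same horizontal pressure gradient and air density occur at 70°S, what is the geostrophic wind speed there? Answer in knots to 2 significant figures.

With the same pressure gradient and density, V_g ∝ 1/f ∝ 1/sin φ.
V₂ = V₁ · sin φ₁ / sin φ₂ = 70.0 × sin 51° / sin 70°
V₂ = 70.0 × 0.7771/0.9397 = 58 knots

58 knots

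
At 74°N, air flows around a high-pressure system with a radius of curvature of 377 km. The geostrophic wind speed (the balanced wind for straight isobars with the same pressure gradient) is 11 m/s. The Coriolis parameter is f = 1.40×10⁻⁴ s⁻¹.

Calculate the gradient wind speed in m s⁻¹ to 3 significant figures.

15.6 m s⁻¹

Around a high, pressure-gradient force acts outward with centrifugal, so Coriolis balances both:
fV = (1/ρ)|∂P/∂n| + V²/R  →  V² − fR·V + fR·V_g = 0
With fR = 1.40×10⁻⁴ × 377×10³ m = 52.8 m/s:
V = [fR − √((fR)² − 4 fR V_g)]/2 = [52.8 − √(52.8² − 4×52.8×11)]/2 = 15.6 m/s
Supergeostrophic (V > V_g = 11 m/s), as expected around a high.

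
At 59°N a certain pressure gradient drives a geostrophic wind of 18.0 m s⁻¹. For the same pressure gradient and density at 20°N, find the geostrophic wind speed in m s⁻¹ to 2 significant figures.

With the same pressure gradient and density, V_g ∝ 1/f ∝ 1/sin φ.
V₂ = V₁ · sin φ₁ / sin φ₂ = 18.0 × sin 59° / sin 20°
V₂ = 18.0 × 0.8572/0.3420 = 45 m s⁻¹

45 m s⁻¹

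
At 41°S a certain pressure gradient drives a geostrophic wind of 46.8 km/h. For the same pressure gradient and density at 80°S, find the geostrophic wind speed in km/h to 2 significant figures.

With the same pressure gradient and density, V_g ∝ 1/f ∝ 1/sin φ.
V₂ = V₁ · sin φ₁ / sin φ₂ = 46.8 × sin 41° / sin 80°
V₂ = 46.8 × 0.6561/0.9848 = 31 km/h

31 km/h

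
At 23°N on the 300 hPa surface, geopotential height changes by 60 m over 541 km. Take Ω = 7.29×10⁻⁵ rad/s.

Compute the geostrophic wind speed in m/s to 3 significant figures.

19.1 m/s

Coriolis parameter at 23°N:
f = 2Ω sin φ = 2 × 7.29×10⁻⁵ × sin 23° = 5.70×10⁻⁵ s⁻¹
Height gradient: |∂Z/∂n| = 60 m / 541000 m = 1.11×10⁻⁴
On a pressure surface, geostrophic balance gives V_g = (g/f)|∂Z/∂n|:
V_g = 9.81 × 1.11×10⁻⁴ / 5.70×10⁻⁵ = 19.1 m/s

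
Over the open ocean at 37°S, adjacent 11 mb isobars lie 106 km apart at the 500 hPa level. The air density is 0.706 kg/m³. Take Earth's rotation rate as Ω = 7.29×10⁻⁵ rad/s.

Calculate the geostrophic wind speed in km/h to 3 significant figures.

603 km/h

Coriolis parameter at 37°S:
f = 2Ω sin φ = 2 × 7.29×10⁻⁵ × sin 37° = 8.77×10⁻⁵ s⁻¹
Pressure gradient: |∂P/∂n| = 1100 Pa / 106000 m = 1.04×10⁻² Pa/m
Geostrophic balance (pressure-gradient force = Coriolis force):
V_g = (1/(fρ)) |∂P/∂n| = 1.04×10⁻² / (8.77×10⁻⁵ × 0.706) = 168 m/s
Converting: 168 m/s × 3.6 = 603 km/h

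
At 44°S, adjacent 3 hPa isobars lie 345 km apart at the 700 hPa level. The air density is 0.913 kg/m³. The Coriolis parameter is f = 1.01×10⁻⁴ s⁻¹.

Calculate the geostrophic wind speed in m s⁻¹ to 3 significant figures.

Pressure gradient: |∂P/∂n| = 300 Pa / 345000 m = 8.70×10⁻⁴ Pa/m
Geostrophic balance (pressure-gradient force = Coriolis force):
V_g = (1/(fρ)) |∂P/∂n| = 8.70×10⁻⁴ / (1.01×10⁻⁴ × 0.913) = 9.43 m/s

9.43 m s⁻¹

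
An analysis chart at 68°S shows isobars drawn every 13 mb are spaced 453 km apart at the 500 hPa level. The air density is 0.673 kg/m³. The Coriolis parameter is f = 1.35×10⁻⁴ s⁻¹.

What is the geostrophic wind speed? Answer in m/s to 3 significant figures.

31.6 m/s

Pressure gradient: |∂P/∂n| = 1300 Pa / 453000 m = 2.87×10⁻³ Pa/m
Geostrophic balance (pressure-gradient force = Coriolis force):
V_g = (1/(fρ)) |∂P/∂n| = 2.87×10⁻³ / (1.35×10⁻⁴ × 0.673) = 31.6 m/s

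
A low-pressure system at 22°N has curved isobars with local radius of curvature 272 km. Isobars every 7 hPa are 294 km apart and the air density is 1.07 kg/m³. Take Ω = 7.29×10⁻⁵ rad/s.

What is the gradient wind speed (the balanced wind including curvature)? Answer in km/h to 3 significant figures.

65.8 km/h

Coriolis parameter at 22°N:
f = 2Ω sin φ = 2 × 7.29×10⁻⁵ × sin 22° = 5.46×10⁻⁵ s⁻¹
Pressure gradient: |∂P/∂n| = 700 Pa / 294000 m = 2.38×10⁻³ Pa/m
Geostrophic speed: V_g = |∂P/∂n|/(fρ) = 2.38×10⁻³/(5.46×10⁻⁵ × 1.07) = 40.7 m/s
Around a low, centrifugal force acts outward with Coriolis, so pressure-gradient force balances both:
(1/ρ)|∂P/∂n| = fV + V²/R  →  V² + fR·V − fR·V_g = 0
With fR = 5.46×10⁻⁵ × 272×10³ m = 14.9 m/s:
V = [−fR + √((fR)² + 4 fR V_g)]/2 = [−14.9 + √(14.9² + 4×14.9×40.7)]/2 = 18.3 m/s
Subgeostrophic (V < V_g = 40.7 m/s), as expected around a low.
Converting: 18.3 m/s × 3.6 = 65.8 km/h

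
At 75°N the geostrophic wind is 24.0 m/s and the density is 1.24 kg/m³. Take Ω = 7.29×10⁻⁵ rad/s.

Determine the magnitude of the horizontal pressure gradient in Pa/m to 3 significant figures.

4.19×10⁻³ Pa/m

Coriolis parameter at 75°N:
f = 2Ω sin φ = 2 × 7.29×10⁻⁵ × sin 75° = 1.41×10⁻⁴ s⁻¹
Geostrophic balance rearranged: |∂P/∂n| = f ρ V_g
|∂P/∂n| = 1.41×10⁻⁴ × 1.24 × 24.0 = 4.19×10⁻³ Pa/m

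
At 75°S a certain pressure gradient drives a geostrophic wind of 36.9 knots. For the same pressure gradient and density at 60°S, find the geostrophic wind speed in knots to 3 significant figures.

With the same pressure gradient and density, V_g ∝ 1/f ∝ 1/sin φ.
V₂ = V₁ · sin φ₁ / sin φ₂ = 36.9 × sin 75° / sin 60°
V₂ = 36.9 × 0.9659/0.8660 = 41.2 knots

41.2 knots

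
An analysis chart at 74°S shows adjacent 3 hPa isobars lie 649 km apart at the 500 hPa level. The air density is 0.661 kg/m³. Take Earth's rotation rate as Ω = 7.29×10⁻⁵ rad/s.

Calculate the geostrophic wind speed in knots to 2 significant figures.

Coriolis parameter at 74°S:
f = 2Ω sin φ = 2 × 7.29×10⁻⁵ × sin 74° = 1.40×10⁻⁴ s⁻¹
Pressure gradient: |∂P/∂n| = 300 Pa / 649000 m = 4.62×10⁻⁴ Pa/m
Geostrophic balance (pressure-gradient force = Coriolis force):
V_g = (1/(fρ)) |∂P/∂n| = 4.62×10⁻⁴ / (1.40×10⁻⁴ × 0.661) = 4.99 m/s
Converting: 4.99 m/s × 1.944 = 9.7 knots

9.7 knots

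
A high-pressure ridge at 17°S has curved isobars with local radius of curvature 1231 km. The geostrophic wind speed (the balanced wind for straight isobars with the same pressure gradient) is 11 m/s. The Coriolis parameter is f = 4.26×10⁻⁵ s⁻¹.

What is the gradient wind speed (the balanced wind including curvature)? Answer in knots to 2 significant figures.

31 knots

Around a high, pressure-gradient force acts outward with centrifugal, so Coriolis balances both:
fV = (1/ρ)|∂P/∂n| + V²/R  →  V² − fR·V + fR·V_g = 0
With fR = 4.26×10⁻⁵ × 1231×10³ m = 52.4 m/s:
V = [fR − √((fR)² − 4 fR V_g)]/2 = [52.4 − √(52.4² − 4×52.4×11)]/2 = 15.7 m/s
Supergeostrophic (V > V_g = 11 m/s), as expected around a high.
Converting: 15.7 m/s × 1.944 = 31 knots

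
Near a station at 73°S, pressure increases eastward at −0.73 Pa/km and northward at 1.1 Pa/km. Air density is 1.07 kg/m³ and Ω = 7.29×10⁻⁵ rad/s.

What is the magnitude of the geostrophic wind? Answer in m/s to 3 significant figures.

Coriolis parameter at 73°S:
f = 2Ω sin φ = 2 × 7.29×10⁻⁵ × sin 73° = 1.39×10⁻⁴ s⁻¹
In the Southern Hemisphere f is negative: f = −1.39×10⁻⁴ s⁻¹.
Component geostrophic relations (x east, y north):
u_g = −(1/(fρ)) ∂P/∂y,  v_g = (1/(fρ)) ∂P/∂x
u_g = −(1.1×10⁻³)/(−1.39×10⁻⁴ × 1.07) = 7.37 m/s;  v_g = (−0.73×10⁻³)/(−1.39×10⁻⁴ × 1.07) = 4.89 m/s
|V_g| = √(u_g² + v_g²) = 8.85 m/s

8.85 m/s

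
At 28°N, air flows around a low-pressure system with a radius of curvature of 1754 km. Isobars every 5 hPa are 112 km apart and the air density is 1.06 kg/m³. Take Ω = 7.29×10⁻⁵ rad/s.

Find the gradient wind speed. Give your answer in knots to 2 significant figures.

87 knots

Coriolis parameter at 28°N:
f = 2Ω sin φ = 2 × 7.29×10⁻⁵ × sin 28° = 6.84×10⁻⁵ s⁻¹
Pressure gradient: |∂P/∂n| = 500 Pa / 112000 m = 4.46×10⁻³ Pa/m
Geostrophic speed: V_g = |∂P/∂n|/(fρ) = 4.46×10⁻³/(6.84×10⁻⁵ × 1.06) = 61.5 m/s
Around a low, centrifugal force acts outward with Coriolis, so pressure-gradient force balances both:
(1/ρ)|∂P/∂n| = fV + V²/R  →  V² + fR·V − fR·V_g = 0
With fR = 6.84×10⁻⁵ × 1754×10³ m = 120 m/s:
V = [−fR + √((fR)² + 4 fR V_g)]/2 = [−120 + √(120² + 4×120×61.5)]/2 = 44.8 m/s
Subgeostrophic (V < V_g = 61.5 m/s), as expected around a low.
Converting: 44.8 m/s × 1.944 = 87 knots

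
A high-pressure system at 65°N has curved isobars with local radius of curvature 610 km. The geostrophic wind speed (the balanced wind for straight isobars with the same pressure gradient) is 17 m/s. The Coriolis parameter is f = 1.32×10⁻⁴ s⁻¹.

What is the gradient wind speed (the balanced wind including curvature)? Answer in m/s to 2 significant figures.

24 m/s

Around a high, pressure-gradient force acts outward with centrifugal, so Coriolis balances both:
fV = (1/ρ)|∂P/∂n| + V²/R  →  V² − fR·V + fR·V_g = 0
With fR = 1.32×10⁻⁴ × 610×10³ m = 80.5 m/s:
V = [fR − √((fR)² − 4 fR V_g)]/2 = [80.5 − √(80.5² − 4×80.5×17)]/2 = 24.4 m/s
Supergeostrophic (V > V_g = 17 m/s), as expected around a high.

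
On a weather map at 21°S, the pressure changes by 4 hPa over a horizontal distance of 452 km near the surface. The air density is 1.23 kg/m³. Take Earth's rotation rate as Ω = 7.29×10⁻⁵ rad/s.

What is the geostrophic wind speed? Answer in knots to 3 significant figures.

26.8 knots

Coriolis parameter at 21°S:
f = 2Ω sin φ = 2 × 7.29×10⁻⁵ × sin 21° = 5.23×10⁻⁵ s⁻¹
Pressure gradient: |∂P/∂n| = 400 Pa / 452000 m = 8.85×10⁻⁴ Pa/m
Geostrophic balance (pressure-gradient force = Coriolis force):
V_g = (1/(fρ)) |∂P/∂n| = 8.85×10⁻⁴ / (5.23×10⁻⁵ × 1.23) = 13.8 m/s
Converting: 13.8 m/s × 1.944 = 26.8 knots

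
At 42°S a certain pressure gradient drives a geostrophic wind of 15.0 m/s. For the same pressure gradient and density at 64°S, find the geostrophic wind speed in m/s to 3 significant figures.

11.2 m/s

With the same pressure gradient and density, V_g ∝ 1/f ∝ 1/sin φ.
V₂ = V₁ · sin φ₁ / sin φ₂ = 15.0 × sin 42° / sin 64°
V₂ = 15.0 × 0.6691/0.8988 = 11.2 m/s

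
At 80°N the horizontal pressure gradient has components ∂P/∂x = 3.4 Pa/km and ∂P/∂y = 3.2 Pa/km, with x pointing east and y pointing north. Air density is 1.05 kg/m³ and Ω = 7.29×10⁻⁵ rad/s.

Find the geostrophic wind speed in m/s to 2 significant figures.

Coriolis parameter at 80°N:
f = 2Ω sin φ = 2 × 7.29×10⁻⁵ × sin 80° = 1.44×10⁻⁴ s⁻¹
Component geostrophic relations (x east, y north):
u_g = −(1/(fρ)) ∂P/∂y,  v_g = (1/(fρ)) ∂P/∂x
u_g = −(3.2×10⁻³)/(1.44×10⁻⁴ × 1.05) = −21.2 m/s;  v_g = (3.4×10⁻³)/(1.44×10⁻⁴ × 1.05) = 22.6 m/s
|V_g| = √(u_g² + v_g²) = 31.0 m/s

31 m/s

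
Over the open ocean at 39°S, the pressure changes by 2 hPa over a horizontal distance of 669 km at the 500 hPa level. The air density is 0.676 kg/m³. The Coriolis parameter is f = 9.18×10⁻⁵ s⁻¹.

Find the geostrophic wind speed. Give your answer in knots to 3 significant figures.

9.36 knots

Pressure gradient: |∂P/∂n| = 200 Pa / 669000 m = 2.99×10⁻⁴ Pa/m
Geostrophic balance (pressure-gradient force = Coriolis force):
V_g = (1/(fρ)) |∂P/∂n| = 2.99×10⁻⁴ / (9.18×10⁻⁵ × 0.676) = 4.82 m/s
Converting: 4.82 m/s × 1.944 = 9.36 knots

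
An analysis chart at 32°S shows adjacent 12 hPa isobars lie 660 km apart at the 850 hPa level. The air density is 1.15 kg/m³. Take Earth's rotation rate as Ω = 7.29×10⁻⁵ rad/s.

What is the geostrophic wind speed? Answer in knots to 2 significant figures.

40 knots

Coriolis parameter at 32°S:
f = 2Ω sin φ = 2 × 7.29×10⁻⁵ × sin 32° = 7.73×10⁻⁵ s⁻¹
Pressure gradient: |∂P/∂n| = 1200 Pa / 660000 m = 1.82×10⁻³ Pa/m
Geostrophic balance (pressure-gradient force = Coriolis force):
V_g = (1/(fρ)) |∂P/∂n| = 1.82×10⁻³ / (7.73×10⁻⁵ × 1.15) = 20.5 m/s
Converting: 20.5 m/s × 1.944 = 40 knots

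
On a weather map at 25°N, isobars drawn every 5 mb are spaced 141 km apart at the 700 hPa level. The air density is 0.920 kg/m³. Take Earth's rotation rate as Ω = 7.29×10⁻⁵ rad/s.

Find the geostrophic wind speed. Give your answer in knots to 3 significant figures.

Coriolis parameter at 25°N:
f = 2Ω sin φ = 2 × 7.29×10⁻⁵ × sin 25° = 6.16×10⁻⁵ s⁻¹
Pressure gradient: |∂P/∂n| = 500 Pa / 141000 m = 3.55×10⁻³ Pa/m
Geostrophic balance (pressure-gradient force = Coriolis force):
V_g = (1/(fρ)) |∂P/∂n| = 3.55×10⁻³ / (6.16×10⁻⁵ × 0.920) = 62.6 m/s
Converting: 62.6 m/s × 1.944 = 122 knots

122 knots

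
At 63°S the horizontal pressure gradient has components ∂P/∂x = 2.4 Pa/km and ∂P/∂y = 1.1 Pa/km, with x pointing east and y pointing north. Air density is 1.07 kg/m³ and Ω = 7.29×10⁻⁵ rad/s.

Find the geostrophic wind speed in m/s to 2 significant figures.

Coriolis parameter at 63°S:
f = 2Ω sin φ = 2 × 7.29×10⁻⁵ × sin 63° = 1.30×10⁻⁴ s⁻¹
In the Southern Hemisphere f is negative: f = −1.30×10⁻⁴ s⁻¹.
Component geostrophic relations (x east, y north):
u_g = −(1/(fρ)) ∂P/∂y,  v_g = (1/(fρ)) ∂P/∂x
u_g = −(1.1×10⁻³)/(−1.30×10⁻⁴ × 1.07) = 7.91 m/s;  v_g = (2.4×10⁻³)/(−1.30×10⁻⁴ × 1.07) = −17.3 m/s
|V_g| = √(u_g² + v_g²) = 19.0 m/s

19 m/s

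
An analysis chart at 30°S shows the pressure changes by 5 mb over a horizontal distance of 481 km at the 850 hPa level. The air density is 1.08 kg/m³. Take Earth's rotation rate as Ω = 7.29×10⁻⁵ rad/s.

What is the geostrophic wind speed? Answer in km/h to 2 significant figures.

Coriolis parameter at 30°S:
f = 2Ω sin φ = 2 × 7.29×10⁻⁵ × sin 30° = 7.29×10⁻⁵ s⁻¹
Pressure gradient: |∂P/∂n| = 500 Pa / 481000 m = 1.04×10⁻³ Pa/m
Geostrophic balance (pressure-gradient force = Coriolis force):
V_g = (1/(fρ)) |∂P/∂n| = 1.04×10⁻³ / (7.29×10⁻⁵ × 1.08) = 13.2 m/s
Converting: 13.2 m/s × 3.6 = 48 km/h

48 km/h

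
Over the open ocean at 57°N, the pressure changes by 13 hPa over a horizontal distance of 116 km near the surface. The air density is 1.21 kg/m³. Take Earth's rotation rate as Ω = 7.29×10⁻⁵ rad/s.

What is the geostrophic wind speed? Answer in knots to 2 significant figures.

150 knots

Coriolis parameter at 57°N:
f = 2Ω sin φ = 2 × 7.29×10⁻⁵ × sin 57° = 1.22×10⁻⁴ s⁻¹
Pressure gradient: |∂P/∂n| = 1300 Pa / 116000 m = 1.12×10⁻² Pa/m
Geostrophic balance (pressure-gradient force = Coriolis force):
V_g = (1/(fρ)) |∂P/∂n| = 1.12×10⁻² / (1.22×10⁻⁴ × 1.21) = 75.7 m/s
Converting: 75.7 m/s × 1.944 = 150 knots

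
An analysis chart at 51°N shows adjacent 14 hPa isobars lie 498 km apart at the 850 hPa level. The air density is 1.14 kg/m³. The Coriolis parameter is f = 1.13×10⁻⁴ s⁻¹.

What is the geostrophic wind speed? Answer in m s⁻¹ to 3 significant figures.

Pressure gradient: |∂P/∂n| = 1400 Pa / 498000 m = 2.81×10⁻³ Pa/m
Geostrophic balance (pressure-gradient force = Coriolis force):
V_g = (1/(fρ)) |∂P/∂n| = 2.81×10⁻³ / (1.13×10⁻⁴ × 1.14) = 21.8 m/s

21.8 m s⁻¹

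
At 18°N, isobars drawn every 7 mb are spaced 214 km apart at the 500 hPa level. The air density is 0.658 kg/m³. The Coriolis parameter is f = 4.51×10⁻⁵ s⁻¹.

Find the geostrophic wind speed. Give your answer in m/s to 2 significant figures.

110 m/s

Pressure gradient: |∂P/∂n| = 700 Pa / 214000 m = 3.27×10⁻³ Pa/m
Geostrophic balance (pressure-gradient force = Coriolis force):
V_g = (1/(fρ)) |∂P/∂n| = 3.27×10⁻³ / (4.51×10⁻⁵ × 0.658) = 110 m/s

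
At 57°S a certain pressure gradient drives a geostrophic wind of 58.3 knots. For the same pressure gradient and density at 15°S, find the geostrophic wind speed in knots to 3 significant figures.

With the same pressure gradient and density, V_g ∝ 1/f ∝ 1/sin φ.
V₂ = V₁ · sin φ₁ / sin φ₂ = 58.3 × sin 57° / sin 15°
V₂ = 58.3 × 0.8387/0.2588 = 189 knots

189 knots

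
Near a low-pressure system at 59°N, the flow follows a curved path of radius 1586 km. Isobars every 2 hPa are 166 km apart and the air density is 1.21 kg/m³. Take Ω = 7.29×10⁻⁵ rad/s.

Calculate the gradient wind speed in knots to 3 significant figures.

14.9 knots

Coriolis parameter at 59°N:
f = 2Ω sin φ = 2 × 7.29×10⁻⁵ × sin 59° = 1.25×10⁻⁴ s⁻¹
Pressure gradient: |∂P/∂n| = 200 Pa / 166000 m = 1.20×10⁻³ Pa/m
Geostrophic speed: V_g = |∂P/∂n|/(fρ) = 1.20×10⁻³/(1.25×10⁻⁴ × 1.21) = 7.97 m/s
Around a low, centrifugal force acts outward with Coriolis, so pressure-gradient force balances both:
(1/ρ)|∂P/∂n| = fV + V²/R  →  V² + fR·V − fR·V_g = 0
With fR = 1.25×10⁻⁴ × 1586×10³ m = 198 m/s:
V = [−fR + √((fR)² + 4 fR V_g)]/2 = [−198 + √(198² + 4×198×7.97)]/2 = 7.67 m/s
Subgeostrophic (V < V_g = 7.97 m/s), as expected around a low.
Converting: 7.67 m/s × 1.944 = 14.9 knots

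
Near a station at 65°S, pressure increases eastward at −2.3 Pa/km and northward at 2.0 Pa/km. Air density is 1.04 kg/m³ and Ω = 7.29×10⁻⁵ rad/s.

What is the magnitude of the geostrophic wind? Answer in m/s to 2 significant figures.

22 m/s

Coriolis parameter at 65°S:
f = 2Ω sin φ = 2 × 7.29×10⁻⁵ × sin 65° = 1.32×10⁻⁴ s⁻¹
In the Southern Hemisphere f is negative: f = −1.32×10⁻⁴ s⁻¹.
Component geostrophic relations (x east, y north):
u_g = −(1/(fρ)) ∂P/∂y,  v_g = (1/(fρ)) ∂P/∂x
u_g = −(2.0×10⁻³)/(−1.32×10⁻⁴ × 1.04) = 14.6 m/s;  v_g = (−2.3×10⁻³)/(−1.32×10⁻⁴ × 1.04) = 16.7 m/s
|V_g| = √(u_g² + v_g²) = 22.2 m/s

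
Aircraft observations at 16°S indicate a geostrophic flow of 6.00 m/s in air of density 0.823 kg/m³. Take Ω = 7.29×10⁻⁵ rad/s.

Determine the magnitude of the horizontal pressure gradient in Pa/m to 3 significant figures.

Coriolis parameter at 16°S:
f = 2Ω sin φ = 2 × 7.29×10⁻⁵ × sin 16° = 4.02×10⁻⁵ s⁻¹
Geostrophic balance rearranged: |∂P/∂n| = f ρ V_g
|∂P/∂n| = 4.02×10⁻⁵ × 0.823 × 6.00 = 1.98×10⁻⁴ Pa/m

1.98×10⁻⁴ Pa/m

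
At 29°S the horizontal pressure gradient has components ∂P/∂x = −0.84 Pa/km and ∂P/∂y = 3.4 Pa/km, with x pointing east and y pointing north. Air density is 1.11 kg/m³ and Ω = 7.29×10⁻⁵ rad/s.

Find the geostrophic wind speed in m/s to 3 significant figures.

44.6 m/s

Coriolis parameter at 29°S:
f = 2Ω sin φ = 2 × 7.29×10⁻⁵ × sin 29° = 7.07×10⁻⁵ s⁻¹
In the Southern Hemisphere f is negative: f = −7.07×10⁻⁵ s⁻¹.
Component geostrophic relations (x east, y north):
u_g = −(1/(fρ)) ∂P/∂y,  v_g = (1/(fρ)) ∂P/∂x
u_g = −(3.4×10⁻³)/(−7.07×10⁻⁵ × 1.11) = 43.3 m/s;  v_g = (−0.84×10⁻³)/(−7.07×10⁻⁵ × 1.11) = 10.7 m/s
|V_g| = √(u_g² + v_g²) = 44.6 m/s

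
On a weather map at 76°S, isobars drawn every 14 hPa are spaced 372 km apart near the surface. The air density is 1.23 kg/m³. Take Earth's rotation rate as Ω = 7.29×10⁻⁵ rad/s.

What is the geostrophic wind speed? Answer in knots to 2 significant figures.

42 knots

Coriolis parameter at 76°S:
f = 2Ω sin φ = 2 × 7.29×10⁻⁵ × sin 76° = 1.41×10⁻⁴ s⁻¹
Pressure gradient: |∂P/∂n| = 1400 Pa / 372000 m = 3.76×10⁻³ Pa/m
Geostrophic balance (pressure-gradient force = Coriolis force):
V_g = (1/(fρ)) |∂P/∂n| = 3.76×10⁻³ / (1.41×10⁻⁴ × 1.23) = 21.6 m/s
Converting: 21.6 m/s × 1.944 = 42 knots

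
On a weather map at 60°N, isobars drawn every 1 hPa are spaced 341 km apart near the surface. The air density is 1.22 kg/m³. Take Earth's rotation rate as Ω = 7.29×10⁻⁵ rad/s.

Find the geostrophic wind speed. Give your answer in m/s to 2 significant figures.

Coriolis parameter at 60°N:
f = 2Ω sin φ = 2 × 7.29×10⁻⁵ × sin 60° = 1.26×10⁻⁴ s⁻¹
Pressure gradient: |∂P/∂n| = 100 Pa / 341000 m = 2.93×10⁻⁴ Pa/m
Geostrophic balance (pressure-gradient force = Coriolis force):
V_g = (1/(fρ)) |∂P/∂n| = 2.93×10⁻⁴ / (1.26×10⁻⁴ × 1.22) = 1.90 m/s

1.9 m/s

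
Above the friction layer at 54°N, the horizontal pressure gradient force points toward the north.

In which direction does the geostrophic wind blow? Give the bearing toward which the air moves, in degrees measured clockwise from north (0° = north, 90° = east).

090°

The pressure-gradient force points toward the north (bearing 000°).
Geostrophic balance: in the Northern Hemisphere the Coriolis force deflects motion to the right, so the geostrophic wind blows 90° to the right of the pressure-gradient force (low pressure on the left).
Rotating 000° by 90° clockwise gives 090° — the wind blows toward the east.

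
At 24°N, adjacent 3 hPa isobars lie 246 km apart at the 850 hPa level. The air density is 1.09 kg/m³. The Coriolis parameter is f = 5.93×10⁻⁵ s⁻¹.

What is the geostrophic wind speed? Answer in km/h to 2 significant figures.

Pressure gradient: |∂P/∂n| = 300 Pa / 246000 m = 1.22×10⁻³ Pa/m
Geostrophic balance (pressure-gradient force = Coriolis force):
V_g = (1/(fρ)) |∂P/∂n| = 1.22×10⁻³ / (5.93×10⁻⁵ × 1.09) = 18.9 m/s
Converting: 18.9 m/s × 3.6 = 68 km/h

68 km/h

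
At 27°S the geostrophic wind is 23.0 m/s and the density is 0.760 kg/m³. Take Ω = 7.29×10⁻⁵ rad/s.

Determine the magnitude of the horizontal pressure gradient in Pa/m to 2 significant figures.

Coriolis parameter at 27°S:
f = 2Ω sin φ = 2 × 7.29×10⁻⁵ × sin 27° = 6.62×10⁻⁵ s⁻¹
Geostrophic balance rearranged: |∂P/∂n| = f ρ V_g
|∂P/∂n| = 6.62×10⁻⁵ × 0.760 × 23.0 = 1.16×10⁻³ Pa/m

1.2×10⁻³ Pa/m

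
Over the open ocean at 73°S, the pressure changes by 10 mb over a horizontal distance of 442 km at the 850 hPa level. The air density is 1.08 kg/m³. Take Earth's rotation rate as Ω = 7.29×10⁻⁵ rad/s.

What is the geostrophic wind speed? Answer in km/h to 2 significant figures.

Coriolis parameter at 73°S:
f = 2Ω sin φ = 2 × 7.29×10⁻⁵ × sin 73° = 1.39×10⁻⁴ s⁻¹
Pressure gradient: |∂P/∂n| = 1000 Pa / 442000 m = 2.26×10⁻³ Pa/m
Geostrophic balance (pressure-gradient force = Coriolis force):
V_g = (1/(fρ)) |∂P/∂n| = 2.26×10⁻³ / (1.39×10⁻⁴ × 1.08) = 15.0 m/s
Converting: 15.0 m/s × 3.6 = 54 km/h

54 km/h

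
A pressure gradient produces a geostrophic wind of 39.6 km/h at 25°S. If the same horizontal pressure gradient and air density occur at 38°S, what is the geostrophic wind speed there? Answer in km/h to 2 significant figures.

With the same pressure gradient and density, V_g ∝ 1/f ∝ 1/sin φ.
V₂ = V₁ · sin φ₁ / sin φ₂ = 39.6 × sin 25° / sin 38°
V₂ = 39.6 × 0.4226/0.6157 = 27 km/h

27 km/h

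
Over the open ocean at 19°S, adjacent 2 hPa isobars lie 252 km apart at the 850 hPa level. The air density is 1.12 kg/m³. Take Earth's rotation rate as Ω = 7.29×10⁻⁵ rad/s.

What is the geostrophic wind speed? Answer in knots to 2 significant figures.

29 knots

Coriolis parameter at 19°S:
f = 2Ω sin φ = 2 × 7.29×10⁻⁵ × sin 19° = 4.75×10⁻⁵ s⁻¹
Pressure gradient: |∂P/∂n| = 200 Pa / 252000 m = 7.94×10⁻⁴ Pa/m
Geostrophic balance (pressure-gradient force = Coriolis force):
V_g = (1/(fρ)) |∂P/∂n| = 7.94×10⁻⁴ / (4.75×10⁻⁵ × 1.12) = 14.9 m/s
Converting: 14.9 m/s × 1.944 = 29 knots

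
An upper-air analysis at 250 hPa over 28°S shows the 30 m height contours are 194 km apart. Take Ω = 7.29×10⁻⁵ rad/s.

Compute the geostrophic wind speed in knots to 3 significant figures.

43.1 knots

Coriolis parameter at 28°S:
f = 2Ω sin φ = 2 × 7.29×10⁻⁵ × sin 28° = 6.84×10⁻⁵ s⁻¹
Height gradient: |∂Z/∂n| = 30 m / 194000 m = 1.55×10⁻⁴
On a pressure surface, geostrophic balance gives V_g = (g/f)|∂Z/∂n|:
V_g = 9.81 × 1.55×10⁻⁴ / 6.84×10⁻⁵ = 22.2 m/s
Converting: 22.2 m/s × 1.944 = 43.1 knots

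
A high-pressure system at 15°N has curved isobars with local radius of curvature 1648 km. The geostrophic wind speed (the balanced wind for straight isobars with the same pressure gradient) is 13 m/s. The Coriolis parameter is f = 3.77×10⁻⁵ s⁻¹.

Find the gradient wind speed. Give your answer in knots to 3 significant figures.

Around a high, pressure-gradient force acts outward with centrifugal, so Coriolis balances both:
fV = (1/ρ)|∂P/∂n| + V²/R  →  V² − fR·V + fR·V_g = 0
With fR = 3.77×10⁻⁵ × 1648×10³ m = 62.1 m/s:
V = [fR − √((fR)² − 4 fR V_g)]/2 = [62.1 − √(62.1² − 4×62.1×13)]/2 = 18.5 m/s
Supergeostrophic (V > V_g = 13 m/s), as expected around a high.
Converting: 18.5 m/s × 1.944 = 36.0 knots

36.0 knots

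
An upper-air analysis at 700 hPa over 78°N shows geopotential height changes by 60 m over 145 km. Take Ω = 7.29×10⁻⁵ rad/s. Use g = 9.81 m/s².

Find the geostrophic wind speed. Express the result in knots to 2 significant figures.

Coriolis parameter at 78°N:
f = 2Ω sin φ = 2 × 7.29×10⁻⁵ × sin 78° = 1.43×10⁻⁴ s⁻¹
Height gradient: |∂Z/∂n| = 60 m / 145000 m = 4.14×10⁻⁴
On a pressure surface, geostrophic balance gives V_g = (g/f)|∂Z/∂n|:
V_g = 9.81 × 4.14×10⁻⁴ / 1.43×10⁻⁴ = 28.5 m/s
Converting: 28.5 m/s × 1.944 = 55 knots

55 knots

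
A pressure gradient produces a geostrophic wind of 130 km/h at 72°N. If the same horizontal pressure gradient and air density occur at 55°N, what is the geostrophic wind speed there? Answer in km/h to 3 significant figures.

With the same pressure gradient and density, V_g ∝ 1/f ∝ 1/sin φ.
V₂ = V₁ · sin φ₁ / sin φ₂ = 130 × sin 72° / sin 55°
V₂ = 130 × 0.9511/0.8192 = 151 km/h

151 km/h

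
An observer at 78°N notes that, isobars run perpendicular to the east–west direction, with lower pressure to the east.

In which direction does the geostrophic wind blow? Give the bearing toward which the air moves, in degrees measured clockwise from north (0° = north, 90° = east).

The pressure-gradient force points toward the east (bearing 090°).
Geostrophic balance: in the Northern Hemisphere the Coriolis force deflects motion to the right, so the geostrophic wind blows 90° to the right of the pressure-gradient force (low pressure on the left).
Rotating 090° by 90° clockwise gives 180° — the wind blows toward the south.

180°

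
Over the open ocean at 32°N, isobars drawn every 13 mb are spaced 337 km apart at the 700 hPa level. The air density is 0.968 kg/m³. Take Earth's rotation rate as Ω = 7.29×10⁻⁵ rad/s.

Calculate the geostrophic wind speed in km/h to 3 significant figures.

186 km/h

Coriolis parameter at 32°N:
f = 2Ω sin φ = 2 × 7.29×10⁻⁵ × sin 32° = 7.73×10⁻⁵ s⁻¹
Pressure gradient: |∂P/∂n| = 1300 Pa / 337000 m = 3.86×10⁻³ Pa/m
Geostrophic balance (pressure-gradient force = Coriolis force):
V_g = (1/(fρ)) |∂P/∂n| = 3.86×10⁻³ / (7.73×10⁻⁵ × 0.968) = 51.6 m/s
Converting: 51.6 m/s × 3.6 = 186 km/h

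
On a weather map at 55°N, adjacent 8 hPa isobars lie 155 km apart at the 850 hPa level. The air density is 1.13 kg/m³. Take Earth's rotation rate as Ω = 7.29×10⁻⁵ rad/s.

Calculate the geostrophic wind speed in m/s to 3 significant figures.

38.2 m/s

Coriolis parameter at 55°N:
f = 2Ω sin φ = 2 × 7.29×10⁻⁵ × sin 55° = 1.19×10⁻⁴ s⁻¹
Pressure gradient: |∂P/∂n| = 800 Pa / 155000 m = 5.16×10⁻³ Pa/m
Geostrophic balance (pressure-gradient force = Coriolis force):
V_g = (1/(fρ)) |∂P/∂n| = 5.16×10⁻³ / (1.19×10⁻⁴ × 1.13) = 38.2 m/s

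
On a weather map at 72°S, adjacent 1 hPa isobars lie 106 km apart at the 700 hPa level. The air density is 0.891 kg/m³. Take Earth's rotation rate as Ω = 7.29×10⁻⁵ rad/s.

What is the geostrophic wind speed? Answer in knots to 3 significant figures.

Coriolis parameter at 72°S:
f = 2Ω sin φ = 2 × 7.29×10⁻⁵ × sin 72° = 1.39×10⁻⁴ s⁻¹
Pressure gradient: |∂P/∂n| = 100 Pa / 106000 m = 9.43×10⁻⁴ Pa/m
Geostrophic balance (pressure-gradient force = Coriolis force):
V_g = (1/(fρ)) |∂P/∂n| = 9.43×10⁻⁴ / (1.39×10⁻⁴ × 0.891) = 7.64 m/s
Converting: 7.64 m/s × 1.944 = 14.8 knots

14.8 knots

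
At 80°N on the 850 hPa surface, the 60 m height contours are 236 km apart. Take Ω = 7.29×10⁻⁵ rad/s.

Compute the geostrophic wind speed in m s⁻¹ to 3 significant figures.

Coriolis parameter at 80°N:
f = 2Ω sin φ = 2 × 7.29×10⁻⁵ × sin 80° = 1.44×10⁻⁴ s⁻¹
Height gradient: |∂Z/∂n| = 60 m / 236000 m = 2.54×10⁻⁴
On a pressure surface, geostrophic balance gives V_g = (g/f)|∂Z/∂n|:
V_g = 9.81 × 2.54×10⁻⁴ / 1.44×10⁻⁴ = 17.4 m/s

17.4 m s⁻¹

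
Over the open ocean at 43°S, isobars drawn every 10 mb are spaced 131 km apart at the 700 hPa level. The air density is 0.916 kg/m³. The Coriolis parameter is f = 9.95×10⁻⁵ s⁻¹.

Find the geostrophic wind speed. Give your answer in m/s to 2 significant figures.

Pressure gradient: |∂P/∂n| = 1000 Pa / 131000 m = 7.63×10⁻³ Pa/m
Geostrophic balance (pressure-gradient force = Coriolis force):
V_g = (1/(fρ)) |∂P/∂n| = 7.63×10⁻³ / (9.95×10⁻⁵ × 0.916) = 83.8 m/s

84 m/s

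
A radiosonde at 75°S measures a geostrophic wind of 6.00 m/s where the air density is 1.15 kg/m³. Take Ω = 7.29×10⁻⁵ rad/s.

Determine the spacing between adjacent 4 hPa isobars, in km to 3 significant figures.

412 km

Coriolis parameter at 75°S:
f = 2Ω sin φ = 2 × 7.29×10⁻⁵ × sin 75° = 1.41×10⁻⁴ s⁻¹
Geostrophic balance rearranged: |∂P/∂n| = f ρ V_g
|∂P/∂n| = 1.41×10⁻⁴ × 1.15 × 6.00 = 9.72×10⁻⁴ Pa/m
Isobar spacing: Δn = ΔP/|∂P/∂n| = 400 Pa / 9.72×10⁻⁴ Pa/m = 411632 m ≈ 412 km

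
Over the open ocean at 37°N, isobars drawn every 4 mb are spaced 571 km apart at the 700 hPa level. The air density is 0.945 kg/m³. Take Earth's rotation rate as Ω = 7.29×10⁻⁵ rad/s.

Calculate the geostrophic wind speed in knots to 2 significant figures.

16 knots

Coriolis parameter at 37°N:
f = 2Ω sin φ = 2 × 7.29×10⁻⁵ × sin 37° = 8.77×10⁻⁵ s⁻¹
Pressure gradient: |∂P/∂n| = 400 Pa / 571000 m = 7.01×10⁻⁴ Pa/m
Geostrophic balance (pressure-gradient force = Coriolis force):
V_g = (1/(fρ)) |∂P/∂n| = 7.01×10⁻⁴ / (8.77×10⁻⁵ × 0.945) = 8.45 m/s
Converting: 8.45 m/s × 1.944 = 16 knots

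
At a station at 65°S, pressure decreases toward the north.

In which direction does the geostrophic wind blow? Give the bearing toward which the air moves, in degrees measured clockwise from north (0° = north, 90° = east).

The pressure-gradient force points toward the north (bearing 000°).
Geostrophic balance: in the Southern Hemisphere the Coriolis force deflects motion to the left, so the geostrophic wind blows 90° to the left of the pressure-gradient force (low pressure on the right).
Rotating 000° by 90° counterclockwise gives 270° — the wind blows toward the west.

270°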